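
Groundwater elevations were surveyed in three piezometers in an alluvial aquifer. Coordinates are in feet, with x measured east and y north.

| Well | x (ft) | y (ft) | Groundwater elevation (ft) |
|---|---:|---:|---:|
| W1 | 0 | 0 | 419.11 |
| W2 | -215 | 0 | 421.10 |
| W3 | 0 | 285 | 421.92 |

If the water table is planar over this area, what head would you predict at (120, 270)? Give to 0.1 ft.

420.7 ft

∂h/∂x = (421.10 − 419.11) / (-215 − 0) = -0.009256
∂h/∂y = (421.92 − 419.11) / (285 − 0) = +0.009860
h(120, 270) = 419.11 + (-0.009256)·(120) + (+0.009860)·(270) = 419.11 -1.111 +2.662 = 420.661 ft.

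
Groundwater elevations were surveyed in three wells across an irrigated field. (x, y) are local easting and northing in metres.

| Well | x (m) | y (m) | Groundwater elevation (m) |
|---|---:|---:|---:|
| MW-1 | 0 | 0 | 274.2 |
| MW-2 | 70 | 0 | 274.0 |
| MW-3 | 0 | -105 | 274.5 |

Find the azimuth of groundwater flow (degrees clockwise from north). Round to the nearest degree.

045°

∂h/∂x = (274.0 − 274.2) / (70 − 0) = -0.002857
∂h/∂y = (274.5 − 274.2) / (-105 − 0) = -0.002857
Flow direction (−∇h) has components (+0.002857 E, +0.002857 N).
Azimuth = atan2(E, N) = atan2(+0.002857, +0.002857) = 45.0° ≈ 045°.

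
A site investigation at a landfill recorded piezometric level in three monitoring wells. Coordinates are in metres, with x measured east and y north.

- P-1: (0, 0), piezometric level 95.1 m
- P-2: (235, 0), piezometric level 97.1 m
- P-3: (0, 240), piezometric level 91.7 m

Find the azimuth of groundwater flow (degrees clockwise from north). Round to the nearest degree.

∂h/∂x = (97.1 − 95.1) / (235 − 0) = +0.008511
∂h/∂y = (91.7 − 95.1) / (240 − 0) = -0.01417
Flow direction (−∇h) has components (-0.008511 E, +0.01417 N).
Azimuth = atan2(E, N) = atan2(-0.008511, +0.01417) = 329.0° ≈ 329°.

329°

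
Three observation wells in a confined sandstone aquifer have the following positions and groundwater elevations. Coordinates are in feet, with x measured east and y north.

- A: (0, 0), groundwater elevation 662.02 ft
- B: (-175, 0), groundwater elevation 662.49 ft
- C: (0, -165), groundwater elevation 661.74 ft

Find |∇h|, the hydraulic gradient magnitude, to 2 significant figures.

∂h/∂x = (662.49 − 662.02) / (-175 − 0) = -0.002686
∂h/∂y = (661.74 − 662.02) / (-165 − 0) = +0.001697
|∇h| = √(-0.002686² + 0.001697²) = 0.003177

0.0032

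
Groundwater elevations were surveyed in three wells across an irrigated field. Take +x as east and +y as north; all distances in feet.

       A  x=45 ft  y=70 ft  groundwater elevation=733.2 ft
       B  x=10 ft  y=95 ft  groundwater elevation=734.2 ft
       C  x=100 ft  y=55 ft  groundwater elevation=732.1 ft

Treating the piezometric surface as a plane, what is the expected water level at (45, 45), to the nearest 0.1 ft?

732.7 ft

Differences from A: to B (Δx, Δy, Δh) = (-35, 25, +1.0); to C = (55, -15, -1.1).
Solve a·Δx + b·Δy = Δh: det = (-35)·(-15) − 55·25 = -850.
∂h/∂x = [(+1.0)·(-15) − (-1.1)·25] / -850 = -0.01471
∂h/∂y = [(-35)·(-1.1) − 55·(+1.0)] / -850 = +0.01941
h(45, 45) = 733.2 + (-0.01471)·(0) + (+0.01941)·(-25) = 733.2 -0.000 -0.485 = 732.715 ft.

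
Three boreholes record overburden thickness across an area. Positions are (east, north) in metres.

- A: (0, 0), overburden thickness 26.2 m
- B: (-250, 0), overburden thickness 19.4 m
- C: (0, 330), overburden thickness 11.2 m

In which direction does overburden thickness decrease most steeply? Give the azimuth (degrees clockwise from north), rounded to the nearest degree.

∂d/∂x = (19.4 − 26.2) / (-250 − 0) = +0.02720
∂d/∂y = (11.2 − 26.2) / (330 − 0) = -0.04545
Steepest decrease is along −∇f: components (-0.02720 E, +0.04545 N).
Azimuth = atan2(-0.02720, +0.04545) = 329.1° ≈ 329°.

329°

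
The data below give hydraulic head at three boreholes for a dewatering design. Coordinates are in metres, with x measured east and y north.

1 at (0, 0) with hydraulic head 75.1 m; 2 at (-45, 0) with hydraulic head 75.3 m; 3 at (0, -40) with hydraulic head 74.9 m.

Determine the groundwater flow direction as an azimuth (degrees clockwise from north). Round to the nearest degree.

138°

∂h/∂x = (75.3 − 75.1) / (-45 − 0) = -0.004444
∂h/∂y = (74.9 − 75.1) / (-40 − 0) = +0.005000
Flow direction (−∇h) has components (+0.004444 E, -0.005000 N).
Azimuth = atan2(E, N) = atan2(+0.004444, -0.005000) = 138.4° ≈ 138°.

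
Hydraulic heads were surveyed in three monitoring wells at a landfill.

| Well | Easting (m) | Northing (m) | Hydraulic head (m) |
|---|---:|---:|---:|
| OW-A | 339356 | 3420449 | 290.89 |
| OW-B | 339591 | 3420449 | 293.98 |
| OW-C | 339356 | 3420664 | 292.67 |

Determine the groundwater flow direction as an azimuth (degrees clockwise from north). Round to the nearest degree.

238°

∂h/∂x = (293.98 − 290.89) / (339591 − 339356) = +0.01315
∂h/∂y = (292.67 − 290.89) / (3420664 − 3420449) = +0.008279
Flow direction (−∇h) has components (-0.01315 E, -0.008279 N).
Azimuth = atan2(E, N) = atan2(-0.01315, -0.008279) = 237.8° ≈ 238°.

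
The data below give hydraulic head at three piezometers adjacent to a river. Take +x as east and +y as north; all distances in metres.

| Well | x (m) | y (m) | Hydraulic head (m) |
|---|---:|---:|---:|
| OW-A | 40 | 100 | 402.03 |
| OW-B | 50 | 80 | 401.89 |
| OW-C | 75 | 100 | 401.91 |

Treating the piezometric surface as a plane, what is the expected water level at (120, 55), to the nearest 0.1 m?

With h = a·x + b·y + c and OW-A as origin, the differences give:
  10·a + (-20)·b = -0.14
  35·a + 0·b = -0.12
Eliminate b (×0 and ×(-20), subtract): 700·a = -2.400 → a = ∂h/∂x = -0.003429
Back-substitute: b = ∂h/∂y = +0.005286.
h(120, 55) = 402.03 + (-0.003429)·(80) + (+0.005286)·(-45) = 402.03 -0.274 -0.238 = 401.518 m.

401.5 m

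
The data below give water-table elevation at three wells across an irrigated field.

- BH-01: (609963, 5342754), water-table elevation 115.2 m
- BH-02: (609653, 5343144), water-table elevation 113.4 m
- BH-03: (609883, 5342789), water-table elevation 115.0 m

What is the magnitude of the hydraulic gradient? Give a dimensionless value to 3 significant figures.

0.00410

Three-point gradient (reference BH-01): Δ to BH-02 = (-310, 390, -1.8), Δ to BH-03 = (-80, 35, -0.2).
∂h/∂x = +0.0007371, ∂h/∂y = -0.004029 (det = 20350).
|∇h| = √(0.0007371² + -0.004029²) = 0.004096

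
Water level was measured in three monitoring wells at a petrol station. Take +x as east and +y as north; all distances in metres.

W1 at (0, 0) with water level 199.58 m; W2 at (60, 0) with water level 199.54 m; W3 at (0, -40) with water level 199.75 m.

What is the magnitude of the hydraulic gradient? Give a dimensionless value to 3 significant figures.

∂h/∂x = (199.54 − 199.58) / (60 − 0) = -0.0006667
∂h/∂y = (199.75 − 199.58) / (-40 − 0) = -0.004250
|∇h| = √(-0.0006667² + -0.004250²) = 0.004302

0.00430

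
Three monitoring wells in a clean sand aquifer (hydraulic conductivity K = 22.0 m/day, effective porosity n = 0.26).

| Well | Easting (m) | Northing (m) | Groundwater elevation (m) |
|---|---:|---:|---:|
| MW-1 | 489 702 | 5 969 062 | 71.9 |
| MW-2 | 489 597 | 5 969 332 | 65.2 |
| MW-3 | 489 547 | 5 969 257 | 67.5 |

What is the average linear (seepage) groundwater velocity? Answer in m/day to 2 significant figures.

2.3 m/day

Differences from MW-1: to MW-2 (Δx, Δy, Δh) = (-105, 270, -6.7); to MW-3 = (-155, 195, -4.4).
Solve a·Δx + b·Δy = Δh: det = (-105)·195 − (-155)·270 = 21375.
∂h/∂x = [(-6.7)·195 − (-4.4)·270] / 21375 = -0.005544
∂h/∂y = [(-105)·(-4.4) − (-155)·(-6.7)] / 21375 = -0.02697
|∇h| = √(-0.005544² + -0.02697²) = 0.02753
Seepage velocity v = K·i/n = 22.0 × 0.02753 / 0.26 = 2.329 m/day.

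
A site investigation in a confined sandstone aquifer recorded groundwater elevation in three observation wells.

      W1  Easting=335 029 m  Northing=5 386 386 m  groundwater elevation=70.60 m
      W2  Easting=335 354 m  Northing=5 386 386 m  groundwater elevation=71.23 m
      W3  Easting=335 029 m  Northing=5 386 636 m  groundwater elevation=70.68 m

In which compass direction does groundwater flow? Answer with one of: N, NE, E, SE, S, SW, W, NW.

∂h/∂x = (71.23 − 70.60) / (335354 − 335029) = +0.001938
∂h/∂y = (70.68 − 70.60) / (5386636 − 5386386) = +0.0003200
Flow = −∇h = (-0.001938 east, -0.0003200 north), which points west.

W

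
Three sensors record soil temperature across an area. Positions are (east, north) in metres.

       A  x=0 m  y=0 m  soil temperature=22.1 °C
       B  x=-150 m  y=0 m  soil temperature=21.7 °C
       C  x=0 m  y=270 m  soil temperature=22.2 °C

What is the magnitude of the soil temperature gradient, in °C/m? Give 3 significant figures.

∂T/∂x = (21.7 − 22.1) / (-150 − 0) = +0.002667
∂T/∂y = (22.2 − 22.1) / (270 − 0) = +0.0003704
|∇f| = √(0.002667² + 0.0003704²) = 0.002693 °C/m

0.00269 °C/m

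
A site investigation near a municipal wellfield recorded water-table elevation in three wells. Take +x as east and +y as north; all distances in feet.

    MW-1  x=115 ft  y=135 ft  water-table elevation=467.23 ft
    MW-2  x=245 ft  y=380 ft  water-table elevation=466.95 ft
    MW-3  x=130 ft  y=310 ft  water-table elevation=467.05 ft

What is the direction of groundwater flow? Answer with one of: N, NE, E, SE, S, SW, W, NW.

With h = a·x + b·y + c and MW-1 as origin, the differences give:
  130·a + 245·b = -0.28
  15·a + 175·b = -0.18
Eliminate b (×175 and ×245, subtract): 19075·a = -4.900 → a = ∂h/∂x = -0.0002569
Back-substitute: b = ∂h/∂y = -0.001007.
Flow = −∇h = (+0.0002569 east, +0.001007 north), which points north.

N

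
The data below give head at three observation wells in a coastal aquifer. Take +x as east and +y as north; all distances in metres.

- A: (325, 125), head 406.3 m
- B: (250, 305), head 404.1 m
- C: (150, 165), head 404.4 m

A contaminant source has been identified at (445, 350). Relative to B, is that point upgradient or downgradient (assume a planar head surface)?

Taking A as reference: B−A = (-75, 180, -2.2); C−A = (-175, 40, -1.9).
Solve a·Δx + b·Δy = Δh: det = (-75)·40 − (-175)·180 = 28500.
∂h/∂x = [(-2.2)·40 − (-1.9)·180] / 28500 = +0.008912
∂h/∂y = [(-75)·(-1.9) − (-175)·(-2.2)] / 28500 = -0.008509
Head at (445, 350) = 406.3 + (+0.008912)·(120) + (-0.008509)·(225) = 405.46 m.
That is higher than the 404.1 m at B, so the point is upgradient.

upgradient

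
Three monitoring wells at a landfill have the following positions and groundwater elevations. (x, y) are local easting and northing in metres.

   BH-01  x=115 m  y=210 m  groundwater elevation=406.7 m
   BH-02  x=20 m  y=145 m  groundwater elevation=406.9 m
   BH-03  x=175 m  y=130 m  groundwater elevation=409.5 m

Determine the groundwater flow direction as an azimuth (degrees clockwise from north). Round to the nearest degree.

329°

With h = a·x + b·y + c and BH-01 as origin, the differences give:
  (-95)·a + (-65)·b = +0.2
  60·a + (-80)·b = +2.8
Eliminate b (×(-80) and ×(-65), subtract): 11500·a = 166.00 → a = ∂h/∂x = +0.01443
Back-substitute: b = ∂h/∂y = -0.02417.
Flow direction (−∇h) has components (-0.01443 E, +0.02417 N).
Azimuth = atan2(E, N) = atan2(-0.01443, +0.02417) = 329.2° ≈ 329°.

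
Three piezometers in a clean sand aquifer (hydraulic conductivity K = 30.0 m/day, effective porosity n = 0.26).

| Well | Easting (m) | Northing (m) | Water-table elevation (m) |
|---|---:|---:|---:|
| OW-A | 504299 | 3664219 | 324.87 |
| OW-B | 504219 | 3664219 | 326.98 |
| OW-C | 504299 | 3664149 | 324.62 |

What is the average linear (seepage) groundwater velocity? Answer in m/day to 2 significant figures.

∂h/∂x = (326.98 − 324.87) / (504219 − 504299) = -0.02638
∂h/∂y = (324.62 − 324.87) / (3664149 − 3664219) = +0.003571
|∇h| = √(-0.02638² + 0.003571²) = 0.02662
Seepage velocity v = K·i/n = 30.0 × 0.02662 / 0.26 = 3.072 m/day.

3.1 m/day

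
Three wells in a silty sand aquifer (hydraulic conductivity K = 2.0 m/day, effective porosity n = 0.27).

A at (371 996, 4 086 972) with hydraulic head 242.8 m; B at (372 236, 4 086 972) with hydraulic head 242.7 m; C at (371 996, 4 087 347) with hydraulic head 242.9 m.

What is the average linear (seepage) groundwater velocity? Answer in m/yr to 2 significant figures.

∂h/∂x = (242.7 − 242.8) / (372236 − 371996) = -0.0004167
∂h/∂y = (242.9 − 242.8) / (4087347 − 4086972) = +0.0002667
|∇h| = √(-0.0004167² + 0.0002667²) = 0.0004947
Seepage velocity v = K·i/n = 2.0 × 0.0004947 / 0.27 = 0.003664 m/day = 1.338 m/yr.

1.3 m/yr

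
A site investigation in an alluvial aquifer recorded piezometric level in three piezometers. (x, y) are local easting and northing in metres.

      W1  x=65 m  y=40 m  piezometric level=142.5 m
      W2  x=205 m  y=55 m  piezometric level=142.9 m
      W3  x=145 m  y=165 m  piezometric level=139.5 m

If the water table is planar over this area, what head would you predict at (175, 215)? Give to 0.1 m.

Differences from W1: to W2 (Δx, Δy, Δh) = (140, 15, +0.4); to W3 = (80, 125, -3.0).
Solve a·Δx + b·Δy = Δh: det = 140·125 − 80·15 = 16300.
∂h/∂x = [(+0.4)·125 − (-3.0)·15] / 16300 = +0.005828
∂h/∂y = [140·(-3.0) − 80·(+0.4)] / 16300 = -0.02773
h(175, 215) = 142.5 + (+0.005828)·(110) + (-0.02773)·(175) = 142.5 +0.641 -4.853 = 138.288 m.

138.3 m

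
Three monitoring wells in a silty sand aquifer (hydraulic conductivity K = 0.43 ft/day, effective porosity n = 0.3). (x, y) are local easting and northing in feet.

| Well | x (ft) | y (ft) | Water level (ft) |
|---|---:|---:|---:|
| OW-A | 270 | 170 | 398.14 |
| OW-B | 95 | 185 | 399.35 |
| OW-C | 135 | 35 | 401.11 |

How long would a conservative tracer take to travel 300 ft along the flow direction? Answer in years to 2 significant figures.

Taking OW-A as reference: OW-B−OW-A = (-175, 15, +1.21); OW-C−OW-A = (-135, -135, +2.97).
Solve a·Δx + b·Δy = Δh: det = (-175)·(-135) − (-135)·15 = 25650.
∂h/∂x = [(+1.21)·(-135) − (+2.97)·15] / 25650 = -0.008105
∂h/∂y = [(-175)·(+2.97) − (-135)·(+1.21)] / 25650 = -0.01389
|∇h| = √(-0.008105² + -0.01389²) = 0.01608
Seepage velocity v = K·i/n = 0.43 × 0.01608 / 0.3 = 0.02305 ft/day.
t = 300 / 0.02305 = 1.302e+04 days = 35.6 years.

36 years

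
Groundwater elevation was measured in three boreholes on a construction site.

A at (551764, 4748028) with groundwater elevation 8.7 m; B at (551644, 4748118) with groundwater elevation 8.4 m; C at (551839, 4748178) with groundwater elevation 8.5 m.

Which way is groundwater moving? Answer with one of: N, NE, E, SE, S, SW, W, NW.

Differences from A: to B (Δx, Δy, Δh) = (-120, 90, -0.3); to C = (75, 150, -0.2).
Solve a·Δx + b·Δy = Δh: det = (-120)·150 − 75·90 = -24750.
∂h/∂x = [(-0.3)·150 − (-0.2)·90] / -24750 = +0.001091
∂h/∂y = [(-120)·(-0.2) − 75·(-0.3)] / -24750 = -0.001879
Flow = −∇h = (-0.001091 east, +0.001879 north), which points northwest.

NW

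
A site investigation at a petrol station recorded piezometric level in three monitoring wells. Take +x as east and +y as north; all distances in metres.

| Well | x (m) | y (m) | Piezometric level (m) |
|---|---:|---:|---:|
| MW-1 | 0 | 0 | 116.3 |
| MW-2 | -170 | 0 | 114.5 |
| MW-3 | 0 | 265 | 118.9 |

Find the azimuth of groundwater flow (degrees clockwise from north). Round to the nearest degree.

∂h/∂x = (114.5 − 116.3) / (-170 − 0) = +0.01059
∂h/∂y = (118.9 − 116.3) / (265 − 0) = +0.009811
Flow direction (−∇h) has components (-0.01059 E, -0.009811 N).
Azimuth = atan2(E, N) = atan2(-0.01059, -0.009811) = 227.2° ≈ 227°.

227°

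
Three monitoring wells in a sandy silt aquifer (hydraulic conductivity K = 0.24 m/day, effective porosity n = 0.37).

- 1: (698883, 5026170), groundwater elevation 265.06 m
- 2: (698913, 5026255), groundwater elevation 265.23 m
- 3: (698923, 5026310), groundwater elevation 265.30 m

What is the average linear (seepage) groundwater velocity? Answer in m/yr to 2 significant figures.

Differences from 1: to 2 (Δx, Δy, Δh) = (30, 85, +0.17); to 3 = (40, 140, +0.24).
Solve a·Δx + b·Δy = Δh: det = 30·140 − 40·85 = 800.
∂h/∂x = [(+0.17)·140 − (+0.24)·85] / 800 = +0.004250
∂h/∂y = [30·(+0.24) − 40·(+0.17)] / 800 = +0.0005000
|∇h| = √(0.004250² + 0.0005000²) = 0.004279
Seepage velocity v = K·i/n = 0.24 × 0.004279 / 0.37 = 0.002776 m/day = 1.014 m/yr.

1.0 m/yr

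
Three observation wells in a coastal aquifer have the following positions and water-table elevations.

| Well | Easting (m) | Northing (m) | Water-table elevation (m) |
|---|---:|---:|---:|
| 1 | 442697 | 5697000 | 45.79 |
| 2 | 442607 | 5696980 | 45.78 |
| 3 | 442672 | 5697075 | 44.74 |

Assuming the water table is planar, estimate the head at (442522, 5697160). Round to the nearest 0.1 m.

43.2 m

With h = a·x + b·y + c and 1 as origin, the differences give:
  (-90)·a + (-20)·b = -0.01
  (-25)·a + 75·b = -1.05
Eliminate b (×75 and ×(-20), subtract): -7250·a = -21.750 → a = ∂h/∂x = +0.003000
Back-substitute: b = ∂h/∂y = -0.01300.
h(442522, 5697160) = 45.79 + (+0.003000)·(-175) + (-0.01300)·(160) = 45.79 -0.525 -2.080 = 43.185 m.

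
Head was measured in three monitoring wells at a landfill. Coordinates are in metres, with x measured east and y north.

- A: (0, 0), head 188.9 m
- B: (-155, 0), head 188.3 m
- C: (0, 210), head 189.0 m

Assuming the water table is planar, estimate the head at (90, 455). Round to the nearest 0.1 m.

∂h/∂x = (188.3 − 188.9) / (-155 − 0) = +0.003871
∂h/∂y = (189.0 − 188.9) / (210 − 0) = +0.0004762
h(90, 455) = 188.9 + (+0.003871)·(90) + (+0.0004762)·(455) = 188.9 +0.348 +0.217 = 189.465 m.

189.5 m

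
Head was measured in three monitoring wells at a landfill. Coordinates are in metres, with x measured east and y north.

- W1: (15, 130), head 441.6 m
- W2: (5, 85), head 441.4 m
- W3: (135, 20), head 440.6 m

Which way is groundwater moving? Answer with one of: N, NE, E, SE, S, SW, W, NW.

SE

With h = a·x + b·y + c and W1 as origin, the differences give:
  (-10)·a + (-45)·b = -0.2
  120·a + (-110)·b = -1.0
Eliminate b (×(-110) and ×(-45), subtract): 6500·a = -23.00 → a = ∂h/∂x = -0.003538
Back-substitute: b = ∂h/∂y = +0.005231.
Flow = −∇h = (+0.003538 east, -0.005231 north), which points southeast.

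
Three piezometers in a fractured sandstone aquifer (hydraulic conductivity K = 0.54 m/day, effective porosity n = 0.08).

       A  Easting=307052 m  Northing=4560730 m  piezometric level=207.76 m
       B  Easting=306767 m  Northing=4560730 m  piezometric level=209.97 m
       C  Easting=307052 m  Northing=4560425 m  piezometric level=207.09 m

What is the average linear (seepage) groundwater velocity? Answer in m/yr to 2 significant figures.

∂h/∂x = (209.97 − 207.76) / (306767 − 307052) = -0.007754
∂h/∂y = (207.09 − 207.76) / (4560425 − 4560730) = +0.002197
|∇h| = √(-0.007754² + 0.002197²) = 0.008059
Seepage velocity v = K·i/n = 0.54 × 0.008059 / 0.08 = 0.0544 m/day = 19.87 m/yr.

20 m/yr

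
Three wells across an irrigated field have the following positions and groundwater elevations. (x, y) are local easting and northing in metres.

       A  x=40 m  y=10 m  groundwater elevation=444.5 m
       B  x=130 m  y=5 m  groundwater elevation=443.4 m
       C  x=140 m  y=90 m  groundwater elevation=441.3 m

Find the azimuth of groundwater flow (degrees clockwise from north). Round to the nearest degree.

030°

With h = a·x + b·y + c and A as origin, the differences give:
  90·a + (-5)·b = -1.1
  100·a + 80·b = -3.2
Eliminate b (×80 and ×(-5), subtract): 7700·a = -104.00 → a = ∂h/∂x = -0.01351
Back-substitute: b = ∂h/∂y = -0.02312.
Flow direction (−∇h) has components (+0.01351 E, +0.02312 N).
Azimuth = atan2(E, N) = atan2(+0.01351, +0.02312) = 30.3° ≈ 030°.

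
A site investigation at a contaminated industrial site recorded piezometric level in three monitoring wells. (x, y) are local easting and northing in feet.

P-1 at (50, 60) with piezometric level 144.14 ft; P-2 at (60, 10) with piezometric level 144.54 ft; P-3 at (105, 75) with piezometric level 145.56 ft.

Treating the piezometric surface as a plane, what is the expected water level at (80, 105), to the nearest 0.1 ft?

144.8 ft

With h = a·x + b·y + c and P-1 as origin, the differences give:
  10·a + (-50)·b = +0.40
  55·a + 15·b = +1.42
Eliminate b (×15 and ×(-50), subtract): 2900·a = 77.000 → a = ∂h/∂x = +0.02655
Back-substitute: b = ∂h/∂y = -0.002690.
h(80, 105) = 144.14 + (+0.02655)·(30) + (-0.002690)·(45) = 144.14 +0.797 -0.121 = 144.816 ft.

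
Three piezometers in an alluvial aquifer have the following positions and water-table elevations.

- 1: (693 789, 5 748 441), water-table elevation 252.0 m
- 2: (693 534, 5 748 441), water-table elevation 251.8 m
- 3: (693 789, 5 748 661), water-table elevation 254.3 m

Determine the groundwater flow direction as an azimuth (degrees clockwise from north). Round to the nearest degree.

184°

∂h/∂x = (251.8 − 252.0) / (693534 − 693789) = +0.0007843
∂h/∂y = (254.3 − 252.0) / (5748661 − 5748441) = +0.01045
Flow direction (−∇h) has components (-0.0007843 E, -0.01045 N).
Azimuth = atan2(E, N) = atan2(-0.0007843, -0.01045) = 184.3° ≈ 184°.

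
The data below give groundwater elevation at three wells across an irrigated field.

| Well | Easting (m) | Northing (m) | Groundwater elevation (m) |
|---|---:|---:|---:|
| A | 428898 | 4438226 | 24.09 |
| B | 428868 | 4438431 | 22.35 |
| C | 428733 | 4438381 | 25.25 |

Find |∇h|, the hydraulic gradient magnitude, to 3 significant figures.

0.0206

With h = a·x + b·y + c and A as origin, the differences give:
  (-30)·a + 205·b = -1.74
  (-165)·a + 155·b = +1.16
Eliminate b (×155 and ×205, subtract): 29175·a = -507.500 → a = ∂h/∂x = -0.01740
Back-substitute: b = ∂h/∂y = -0.01103.
|∇h| = √(-0.01740² + -0.01103²) = 0.0206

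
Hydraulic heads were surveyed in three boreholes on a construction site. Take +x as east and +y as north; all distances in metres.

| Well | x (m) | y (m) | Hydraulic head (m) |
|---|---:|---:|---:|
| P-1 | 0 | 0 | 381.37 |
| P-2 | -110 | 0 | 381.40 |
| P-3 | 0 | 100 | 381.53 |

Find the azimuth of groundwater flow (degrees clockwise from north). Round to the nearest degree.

∂h/∂x = (381.40 − 381.37) / (-110 − 0) = -0.0002727
∂h/∂y = (381.53 − 381.37) / (100 − 0) = +0.001600
Flow direction (−∇h) has components (+0.0002727 E, -0.001600 N).
Azimuth = atan2(E, N) = atan2(+0.0002727, -0.001600) = 170.3° ≈ 170°.

170°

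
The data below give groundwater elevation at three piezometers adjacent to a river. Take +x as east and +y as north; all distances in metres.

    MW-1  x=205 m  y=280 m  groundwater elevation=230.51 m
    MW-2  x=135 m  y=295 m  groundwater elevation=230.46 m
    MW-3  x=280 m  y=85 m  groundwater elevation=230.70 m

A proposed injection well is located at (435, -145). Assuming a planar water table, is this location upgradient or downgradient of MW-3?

upgradient

Differences from MW-1: to MW-2 (Δx, Δy, Δh) = (-70, 15, -0.05); to MW-3 = (75, -195, +0.19).
Determinant of the coordinate differences = (-70)·(-195) − 75·15 = 12525.
∂h/∂x = [(-0.05)·(-195) − (+0.19)·15] / 12525 = +0.0005509
∂h/∂y = [(-70)·(+0.19) − 75·(-0.05)] / 12525 = -0.0007625
Head at (435, -145) = 230.51 + (+0.0005509)·(230) + (-0.0007625)·(-425) = 230.96 m.
That is higher than the 230.70 m at MW-3, so the point is upgradient.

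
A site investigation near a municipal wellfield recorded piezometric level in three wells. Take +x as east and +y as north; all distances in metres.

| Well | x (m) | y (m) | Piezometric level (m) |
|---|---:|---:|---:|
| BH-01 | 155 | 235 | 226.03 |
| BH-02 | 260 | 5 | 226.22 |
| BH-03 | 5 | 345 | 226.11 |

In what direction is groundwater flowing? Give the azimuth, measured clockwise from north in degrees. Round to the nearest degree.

047°

With h = a·x + b·y + c and BH-01 as origin, the differences give:
  105·a + (-230)·b = +0.19
  (-150)·a + 110·b = +0.08
Eliminate b (×110 and ×(-230), subtract): -22950·a = 39.300 → a = ∂h/∂x = -0.001712
Back-substitute: b = ∂h/∂y = -0.001608.
Flow direction (−∇h) has components (+0.001712 E, +0.001608 N).
Azimuth = atan2(E, N) = atan2(+0.001712, +0.001608) = 46.8° ≈ 047°.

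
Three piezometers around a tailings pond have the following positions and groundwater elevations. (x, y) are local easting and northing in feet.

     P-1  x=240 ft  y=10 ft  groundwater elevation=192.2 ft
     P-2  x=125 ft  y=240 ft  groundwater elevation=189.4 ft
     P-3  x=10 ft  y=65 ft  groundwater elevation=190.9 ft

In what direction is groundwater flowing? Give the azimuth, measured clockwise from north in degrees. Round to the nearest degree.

344°

Three-point gradient (reference P-1): Δ to P-2 = (-115, 230, -2.8), Δ to P-3 = (-230, 55, -1.3).
∂h/∂x = +0.003113, ∂h/∂y = -0.01062 (det = 46575).
Flow direction (−∇h) has components (-0.003113 E, +0.01062 N).
Azimuth = atan2(E, N) = atan2(-0.003113, +0.01062) = 343.7° ≈ 344°.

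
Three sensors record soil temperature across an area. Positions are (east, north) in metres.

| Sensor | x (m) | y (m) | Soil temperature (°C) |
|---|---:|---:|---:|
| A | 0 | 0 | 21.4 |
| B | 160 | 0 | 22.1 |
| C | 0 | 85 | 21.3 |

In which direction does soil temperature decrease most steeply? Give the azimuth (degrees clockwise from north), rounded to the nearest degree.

285°

∂T/∂x = (22.1 − 21.4) / (160 − 0) = +0.004375
∂T/∂y = (21.3 − 21.4) / (85 − 0) = -0.001176
Steepest decrease is along −∇f: components (-0.004375 E, +0.001176 N).
Azimuth = atan2(-0.004375, +0.001176) = 285.1° ≈ 285°.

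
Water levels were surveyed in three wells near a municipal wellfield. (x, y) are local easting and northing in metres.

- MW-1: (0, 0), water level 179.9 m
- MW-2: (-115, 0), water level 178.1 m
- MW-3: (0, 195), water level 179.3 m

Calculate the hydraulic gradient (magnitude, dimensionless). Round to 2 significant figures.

∂h/∂x = (178.1 − 179.9) / (-115 − 0) = +0.01565
∂h/∂y = (179.3 − 179.9) / (195 − 0) = -0.003077
|∇h| = √(0.01565² + -0.003077²) = 0.01595

0.016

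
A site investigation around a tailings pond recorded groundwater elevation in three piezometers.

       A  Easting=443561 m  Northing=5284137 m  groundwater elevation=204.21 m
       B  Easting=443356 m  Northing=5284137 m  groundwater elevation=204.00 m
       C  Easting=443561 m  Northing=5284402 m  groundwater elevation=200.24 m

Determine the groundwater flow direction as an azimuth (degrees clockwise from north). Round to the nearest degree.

∂h/∂x = (204.00 − 204.21) / (443356 − 443561) = +0.001024
∂h/∂y = (200.24 − 204.21) / (5284402 − 5284137) = -0.01498
Flow direction (−∇h) has components (-0.001024 E, +0.01498 N).
Azimuth = atan2(E, N) = atan2(-0.001024, +0.01498) = 356.1° ≈ 356°.

356°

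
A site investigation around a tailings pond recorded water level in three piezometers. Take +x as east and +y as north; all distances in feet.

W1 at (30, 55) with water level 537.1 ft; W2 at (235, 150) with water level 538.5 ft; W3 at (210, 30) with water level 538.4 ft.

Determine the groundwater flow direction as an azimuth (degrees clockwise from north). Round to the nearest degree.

275°

Differences from W1: to W2 (Δx, Δy, Δh) = (205, 95, +1.4); to W3 = (180, -25, +1.3).
Determinant of the coordinate differences = 205·(-25) − 180·95 = -22225.
∂h/∂x = [(+1.4)·(-25) − (+1.3)·95] / -22225 = +0.007132
∂h/∂y = [205·(+1.3) − 180·(+1.4)] / -22225 = -0.0006524
Flow direction (−∇h) has components (-0.007132 E, +0.0006524 N).
Azimuth = atan2(E, N) = atan2(-0.007132, +0.0006524) = 275.2° ≈ 275°.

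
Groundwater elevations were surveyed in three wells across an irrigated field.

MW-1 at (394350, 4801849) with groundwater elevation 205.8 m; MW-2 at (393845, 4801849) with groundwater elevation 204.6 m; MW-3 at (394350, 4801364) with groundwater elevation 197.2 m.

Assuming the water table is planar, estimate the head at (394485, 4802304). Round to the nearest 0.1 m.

214.2 m

∂h/∂x = (204.6 − 205.8) / (393845 − 394350) = +0.002376
∂h/∂y = (197.2 − 205.8) / (4801364 − 4801849) = +0.01773
h(394485, 4802304) = 205.8 + (+0.002376)·(135) + (+0.01773)·(455) = 205.8 +0.321 +8.068 = 214.189 m.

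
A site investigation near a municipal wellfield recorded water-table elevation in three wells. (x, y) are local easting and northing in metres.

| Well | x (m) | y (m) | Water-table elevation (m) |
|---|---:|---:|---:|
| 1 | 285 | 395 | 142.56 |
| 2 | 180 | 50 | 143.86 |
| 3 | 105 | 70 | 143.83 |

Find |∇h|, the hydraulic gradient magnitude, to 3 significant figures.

0.00364

Differences from 1: to 2 (Δx, Δy, Δh) = (-105, -345, +1.30); to 3 = (-180, -325, +1.27).
Solve a·Δx + b·Δy = Δh: det = (-105)·(-325) − (-180)·(-345) = -27975.
∂h/∂x = [(+1.30)·(-325) − (+1.27)·(-345)] / -27975 = -0.0005594
∂h/∂y = [(-105)·(+1.27) − (-180)·(+1.30)] / -27975 = -0.003598
|∇h| = √(-0.0005594² + -0.003598²) = 0.003641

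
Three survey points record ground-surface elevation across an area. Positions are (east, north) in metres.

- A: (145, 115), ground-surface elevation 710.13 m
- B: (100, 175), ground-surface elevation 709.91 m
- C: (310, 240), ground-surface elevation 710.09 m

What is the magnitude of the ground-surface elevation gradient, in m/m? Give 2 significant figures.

0.0029 m/m

With z = a·x + b·y + c and A as origin, the differences give:
  (-45)·a + 60·b = -0.22
  165·a + 125·b = -0.04
Eliminate b (×125 and ×60, subtract): -15525·a = -25.100 → a = ∂z/∂x = +0.001617
Back-substitute: b = ∂z/∂y = -0.002454.
|∇f| = √(0.001617² + -0.002454²) = 0.002939 m/m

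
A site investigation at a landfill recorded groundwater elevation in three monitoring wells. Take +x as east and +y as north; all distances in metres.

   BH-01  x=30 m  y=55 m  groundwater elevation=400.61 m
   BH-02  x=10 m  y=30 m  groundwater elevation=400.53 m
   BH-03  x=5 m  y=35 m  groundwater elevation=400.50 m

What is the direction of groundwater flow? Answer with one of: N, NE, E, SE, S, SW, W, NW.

W

With h = a·x + b·y + c and BH-01 as origin, the differences give:
  (-20)·a + (-25)·b = -0.08
  (-25)·a + (-20)·b = -0.11
Eliminate b (×(-20) and ×(-25), subtract): -225·a = -1.150 → a = ∂h/∂x = +0.005111
Back-substitute: b = ∂h/∂y = -0.0008889.
Flow = −∇h = (-0.005111 east, +0.0008889 north), which points west.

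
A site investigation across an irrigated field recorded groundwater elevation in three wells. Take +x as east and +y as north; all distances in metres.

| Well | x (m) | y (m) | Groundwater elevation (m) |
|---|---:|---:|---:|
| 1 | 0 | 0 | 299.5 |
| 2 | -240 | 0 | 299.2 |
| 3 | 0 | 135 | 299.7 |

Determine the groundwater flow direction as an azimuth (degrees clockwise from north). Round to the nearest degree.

220°

∂h/∂x = (299.2 − 299.5) / (-240 − 0) = +0.001250
∂h/∂y = (299.7 − 299.5) / (135 − 0) = +0.001481
Flow direction (−∇h) has components (-0.001250 E, -0.001481 N).
Azimuth = atan2(E, N) = atan2(-0.001250, -0.001481) = 220.2° ≈ 220°.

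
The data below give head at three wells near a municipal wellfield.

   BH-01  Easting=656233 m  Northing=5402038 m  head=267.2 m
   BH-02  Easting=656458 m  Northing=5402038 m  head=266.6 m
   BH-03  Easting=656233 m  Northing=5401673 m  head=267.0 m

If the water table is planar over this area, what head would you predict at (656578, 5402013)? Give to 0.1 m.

∂h/∂x = (266.6 − 267.2) / (656458 − 656233) = -0.002667
∂h/∂y = (267.0 − 267.2) / (5401673 − 5402038) = +0.0005479
h(656578, 5402013) = 267.2 + (-0.002667)·(345) + (+0.0005479)·(-25) = 267.2 -0.920 -0.014 = 266.266 m.

266.3 m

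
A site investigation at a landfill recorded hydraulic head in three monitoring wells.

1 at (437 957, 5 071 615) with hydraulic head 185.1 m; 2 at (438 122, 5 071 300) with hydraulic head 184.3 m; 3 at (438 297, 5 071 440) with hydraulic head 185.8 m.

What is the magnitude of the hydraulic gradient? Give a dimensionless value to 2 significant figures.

Differences from 1: to 2 (Δx, Δy, Δh) = (165, -315, -0.8); to 3 = (340, -175, +0.7).
Solve a·Δx + b·Δy = Δh: det = 165·(-175) − 340·(-315) = 78225.
∂h/∂x = [(-0.8)·(-175) − (+0.7)·(-315)] / 78225 = +0.004609
∂h/∂y = [165·(+0.7) − 340·(-0.8)] / 78225 = +0.004954
|∇h| = √(0.004609² + 0.004954²) = 0.006766

0.0068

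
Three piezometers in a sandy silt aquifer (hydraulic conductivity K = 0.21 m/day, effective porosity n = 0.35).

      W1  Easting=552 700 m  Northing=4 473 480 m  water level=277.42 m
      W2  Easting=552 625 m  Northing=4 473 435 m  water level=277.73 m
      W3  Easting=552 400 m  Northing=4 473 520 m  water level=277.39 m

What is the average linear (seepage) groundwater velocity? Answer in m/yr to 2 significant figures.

With h = a·x + b·y + c and W1 as origin, the differences give:
  (-75)·a + (-45)·b = +0.31
  (-300)·a + 40·b = -0.03
Eliminate b (×40 and ×(-45), subtract): -16500·a = 11.050 → a = ∂h/∂x = -0.0006697
Back-substitute: b = ∂h/∂y = -0.005773.
|∇h| = √(-0.0006697² + -0.005773²) = 0.005812
Seepage velocity v = K·i/n = 0.21 × 0.005812 / 0.35 = 0.003487 m/day = 1.274 m/yr.

1.3 m/yr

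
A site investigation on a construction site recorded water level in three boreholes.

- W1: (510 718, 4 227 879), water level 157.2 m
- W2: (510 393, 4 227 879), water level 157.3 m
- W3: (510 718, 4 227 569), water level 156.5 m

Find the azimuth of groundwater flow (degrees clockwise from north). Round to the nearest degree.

172°

∂h/∂x = (157.3 − 157.2) / (510393 − 510718) = -0.0003077
∂h/∂y = (156.5 − 157.2) / (4227569 − 4227879) = +0.002258
Flow direction (−∇h) has components (+0.0003077 E, -0.002258 N).
Azimuth = atan2(E, N) = atan2(+0.0003077, -0.002258) = 172.2° ≈ 172°.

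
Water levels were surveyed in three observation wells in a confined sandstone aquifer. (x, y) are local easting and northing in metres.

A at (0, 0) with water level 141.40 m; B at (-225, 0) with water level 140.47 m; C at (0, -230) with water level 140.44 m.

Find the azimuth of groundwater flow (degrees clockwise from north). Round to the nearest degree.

225°

∂h/∂x = (140.47 − 141.40) / (-225 − 0) = +0.004133
∂h/∂y = (140.44 − 141.40) / (-230 − 0) = +0.004174
Flow direction (−∇h) has components (-0.004133 E, -0.004174 N).
Azimuth = atan2(E, N) = atan2(-0.004133, -0.004174) = 224.7° ≈ 225°.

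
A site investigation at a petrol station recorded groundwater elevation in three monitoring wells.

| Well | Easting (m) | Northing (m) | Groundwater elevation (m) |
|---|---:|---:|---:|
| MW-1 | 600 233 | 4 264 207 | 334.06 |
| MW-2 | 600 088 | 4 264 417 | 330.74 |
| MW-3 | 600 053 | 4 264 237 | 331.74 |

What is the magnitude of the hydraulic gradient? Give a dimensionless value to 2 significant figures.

With h = a·x + b·y + c and MW-1 as origin, the differences give:
  (-145)·a + 210·b = -3.32
  (-180)·a + 30·b = -2.32
Eliminate b (×30 and ×210, subtract): 33450·a = 387.600 → a = ∂h/∂x = +0.01159
Back-substitute: b = ∂h/∂y = -0.007809.
|∇h| = √(0.01159² + -0.007809²) = 0.01398

0.014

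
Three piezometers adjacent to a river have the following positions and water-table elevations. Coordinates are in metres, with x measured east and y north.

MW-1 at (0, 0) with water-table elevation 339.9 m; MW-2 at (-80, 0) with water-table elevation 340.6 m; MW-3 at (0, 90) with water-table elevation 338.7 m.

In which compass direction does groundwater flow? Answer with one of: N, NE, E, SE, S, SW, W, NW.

∂h/∂x = (340.6 − 339.9) / (-80 − 0) = -0.008750
∂h/∂y = (338.7 − 339.9) / (90 − 0) = -0.01333
Flow = −∇h = (+0.008750 east, +0.01333 north), which points northeast.

NE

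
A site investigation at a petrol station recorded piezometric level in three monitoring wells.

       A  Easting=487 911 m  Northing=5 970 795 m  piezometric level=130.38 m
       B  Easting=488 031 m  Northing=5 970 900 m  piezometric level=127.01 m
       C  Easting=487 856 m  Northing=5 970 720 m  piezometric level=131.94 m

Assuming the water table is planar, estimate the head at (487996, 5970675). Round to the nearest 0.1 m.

128.1 m

Differences from A: to B (Δx, Δy, Δh) = (120, 105, -3.37); to C = (-55, -75, +1.56).
Solve a·Δx + b·Δy = Δh: det = 120·(-75) − (-55)·105 = -3225.
∂h/∂x = [(-3.37)·(-75) − (+1.56)·105] / -3225 = -0.02758
∂h/∂y = [120·(+1.56) − (-55)·(-3.37)] / -3225 = -0.0005736
h(487996, 5970675) = 130.38 + (-0.02758)·(85) + (-0.0005736)·(-120) = 130.38 -2.344 +0.069 = 128.104 m.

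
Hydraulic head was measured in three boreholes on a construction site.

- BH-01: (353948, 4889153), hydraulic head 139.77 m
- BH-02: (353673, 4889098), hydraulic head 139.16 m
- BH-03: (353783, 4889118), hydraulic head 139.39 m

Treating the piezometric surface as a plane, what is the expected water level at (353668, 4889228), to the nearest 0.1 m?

140.1 m

Three-point gradient (reference BH-01): Δ to BH-02 = (-275, -55, -0.61), Δ to BH-03 = (-165, -35, -0.38).
∂h/∂x = +0.0008182, ∂h/∂y = +0.007000 (det = 550).
h(353668, 4889228) = 139.77 + (+0.0008182)·(-280) + (+0.007000)·(75) = 139.77 -0.229 +0.525 = 140.066 m.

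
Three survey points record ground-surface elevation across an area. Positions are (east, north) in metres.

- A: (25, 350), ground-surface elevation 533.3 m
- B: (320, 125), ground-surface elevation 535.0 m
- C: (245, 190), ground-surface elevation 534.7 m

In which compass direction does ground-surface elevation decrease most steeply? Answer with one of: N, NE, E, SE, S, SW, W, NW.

Differences from A: to B (Δx, Δy, Δh) = (295, -225, +1.7); to C = (220, -160, +1.4).
Determinant of the coordinate differences = 295·(-160) − 220·(-225) = 2300.
∂z/∂x = [(+1.7)·(-160) − (+1.4)·(-225)] / 2300 = +0.01870
∂z/∂y = [295·(+1.4) − 220·(+1.7)] / 2300 = +0.01696
Steepest decrease is along −∇f = (-0.01870 E, -0.01696 N) → southwest.

SW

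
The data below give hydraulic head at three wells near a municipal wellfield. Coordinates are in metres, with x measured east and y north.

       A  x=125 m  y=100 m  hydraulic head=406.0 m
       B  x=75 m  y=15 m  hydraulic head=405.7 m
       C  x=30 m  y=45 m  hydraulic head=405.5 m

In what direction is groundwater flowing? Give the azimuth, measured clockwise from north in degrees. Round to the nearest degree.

Taking A as reference: B−A = (-50, -85, -0.3); C−A = (-95, -55, -0.5).
Solve a·Δx + b·Δy = Δh: det = (-50)·(-55) − (-95)·(-85) = -5325.
∂h/∂x = [(-0.3)·(-55) − (-0.5)·(-85)] / -5325 = +0.004883
∂h/∂y = [(-50)·(-0.5) − (-95)·(-0.3)] / -5325 = +0.0006573
Flow direction (−∇h) has components (-0.004883 E, -0.0006573 N).
Azimuth = atan2(E, N) = atan2(-0.004883, -0.0006573) = 262.3° ≈ 262°.

262°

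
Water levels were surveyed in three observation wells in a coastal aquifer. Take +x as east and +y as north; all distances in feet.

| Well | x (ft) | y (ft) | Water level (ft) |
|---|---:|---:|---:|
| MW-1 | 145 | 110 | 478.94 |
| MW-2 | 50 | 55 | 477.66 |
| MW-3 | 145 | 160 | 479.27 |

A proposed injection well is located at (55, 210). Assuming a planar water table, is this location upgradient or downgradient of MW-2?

upgradient

With h = a·x + b·y + c and MW-1 as origin, the differences give:
  (-95)·a + (-55)·b = -1.28
  0·a + 50·b = +0.33
Eliminate b (×50 and ×(-55), subtract): -4750·a = -45.850 → a = ∂h/∂x = +0.009653
Back-substitute: b = ∂h/∂y = +0.006600.
Head at (55, 210) = 478.94 + (+0.009653)·(-90) + (+0.006600)·(100) = 478.73 ft.
That is higher than the 477.66 ft at MW-2, so the point is upgradient.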